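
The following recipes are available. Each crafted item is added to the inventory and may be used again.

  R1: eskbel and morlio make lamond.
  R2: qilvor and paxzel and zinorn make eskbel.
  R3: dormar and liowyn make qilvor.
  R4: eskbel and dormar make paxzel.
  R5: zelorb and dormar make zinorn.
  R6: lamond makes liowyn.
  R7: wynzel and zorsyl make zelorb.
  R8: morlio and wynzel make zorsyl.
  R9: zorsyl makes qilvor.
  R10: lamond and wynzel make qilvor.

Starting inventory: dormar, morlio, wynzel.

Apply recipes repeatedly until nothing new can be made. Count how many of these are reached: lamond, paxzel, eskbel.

0

lamond would need eskbel and morlio (R1), but eskbel is never obtained.
paxzel would need eskbel and dormar (R4), but eskbel is never obtained.
eskbel would need qilvor, paxzel, and zinorn (R2), but paxzel is never obtained.
None of the 3 are reached.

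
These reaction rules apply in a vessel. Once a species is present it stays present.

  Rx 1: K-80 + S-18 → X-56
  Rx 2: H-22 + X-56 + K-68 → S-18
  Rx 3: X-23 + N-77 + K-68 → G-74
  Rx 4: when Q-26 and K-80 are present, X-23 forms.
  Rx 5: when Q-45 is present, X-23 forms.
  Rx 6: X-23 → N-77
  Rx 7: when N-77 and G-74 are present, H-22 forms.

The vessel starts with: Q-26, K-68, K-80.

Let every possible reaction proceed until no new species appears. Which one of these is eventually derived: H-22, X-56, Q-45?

H-22

Q-26 and K-80 present → X-23 forms (Rx 4).
X-23 present → N-77 forms (Rx 6).
X-23, N-77, and K-68 present → G-74 forms (Rx 3).
N-77 and G-74 present → H-22 forms (Rx 7).
X-56 would need K-80 and S-18 (Rx 1), but S-18 never forms. No rule produces Q-45, and it is not given.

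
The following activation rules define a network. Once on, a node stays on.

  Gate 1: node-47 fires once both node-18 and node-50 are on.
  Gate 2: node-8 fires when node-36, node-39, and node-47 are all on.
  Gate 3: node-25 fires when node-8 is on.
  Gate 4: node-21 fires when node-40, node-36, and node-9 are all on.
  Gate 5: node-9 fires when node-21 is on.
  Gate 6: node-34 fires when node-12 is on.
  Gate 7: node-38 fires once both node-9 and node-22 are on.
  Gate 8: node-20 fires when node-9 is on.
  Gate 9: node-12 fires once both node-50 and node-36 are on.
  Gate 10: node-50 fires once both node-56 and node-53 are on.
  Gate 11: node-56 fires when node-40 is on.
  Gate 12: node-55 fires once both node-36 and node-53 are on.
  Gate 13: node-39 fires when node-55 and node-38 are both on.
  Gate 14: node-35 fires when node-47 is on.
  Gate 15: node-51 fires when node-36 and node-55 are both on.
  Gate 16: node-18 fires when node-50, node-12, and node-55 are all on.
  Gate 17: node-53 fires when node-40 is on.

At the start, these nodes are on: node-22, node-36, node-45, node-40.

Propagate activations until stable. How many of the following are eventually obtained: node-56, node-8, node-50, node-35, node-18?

Gate 17: node-40 on → node-53 on.
node-40 is on, so node-56 fires (Gate 11).
node-36 and node-53 are on, so node-55 fires (Gate 12).
node-56 and node-53 are on, so node-50 fires (Gate 10).
Gate 9: node-50 and node-36 on → node-12 on.
Gate 16: node-50, node-12, and node-55 on → node-18 on.
node-18 and node-50 are on, so node-47 fires (Gate 1).
node-47 is on, so node-35 fires (Gate 14).
node-56: reached.
node-8 would need node-36, node-39, and node-47 (Gate 2), but node-39 never turns on.
node-50: reached.
node-35: reached.
node-18: reached.
Reached: node-56, node-50, node-35, and node-18 — 4 of the 5.

4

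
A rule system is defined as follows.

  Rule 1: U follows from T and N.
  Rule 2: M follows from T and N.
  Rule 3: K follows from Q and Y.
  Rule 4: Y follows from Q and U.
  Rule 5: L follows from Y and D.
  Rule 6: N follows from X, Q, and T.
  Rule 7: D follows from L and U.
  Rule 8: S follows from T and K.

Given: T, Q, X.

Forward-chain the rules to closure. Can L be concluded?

L would need Y and D (Rule 5), but D is never established.

No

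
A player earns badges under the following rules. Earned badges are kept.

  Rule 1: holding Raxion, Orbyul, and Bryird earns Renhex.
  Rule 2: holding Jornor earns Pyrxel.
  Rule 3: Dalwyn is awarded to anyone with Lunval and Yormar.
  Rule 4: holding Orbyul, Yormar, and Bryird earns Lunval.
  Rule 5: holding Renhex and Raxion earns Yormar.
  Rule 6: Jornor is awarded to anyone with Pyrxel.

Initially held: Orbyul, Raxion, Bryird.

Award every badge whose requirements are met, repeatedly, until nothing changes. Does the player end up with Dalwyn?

Yes

With Raxion, Orbyul, and Bryird, Renhex is earned (Rule 1).
With Renhex and Raxion, Yormar is earned (Rule 5).
With Orbyul, Yormar, and Bryird, Lunval is earned (Rule 4).
With Lunval and Yormar, Dalwyn is earned (Rule 3).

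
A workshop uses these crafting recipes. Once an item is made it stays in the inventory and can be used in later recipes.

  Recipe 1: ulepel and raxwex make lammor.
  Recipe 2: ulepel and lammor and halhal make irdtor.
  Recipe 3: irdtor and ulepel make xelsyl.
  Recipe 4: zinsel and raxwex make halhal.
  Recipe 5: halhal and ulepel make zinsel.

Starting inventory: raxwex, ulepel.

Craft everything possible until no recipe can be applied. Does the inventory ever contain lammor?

Yes

Using Recipe 1, ulepel and raxwex make lammor.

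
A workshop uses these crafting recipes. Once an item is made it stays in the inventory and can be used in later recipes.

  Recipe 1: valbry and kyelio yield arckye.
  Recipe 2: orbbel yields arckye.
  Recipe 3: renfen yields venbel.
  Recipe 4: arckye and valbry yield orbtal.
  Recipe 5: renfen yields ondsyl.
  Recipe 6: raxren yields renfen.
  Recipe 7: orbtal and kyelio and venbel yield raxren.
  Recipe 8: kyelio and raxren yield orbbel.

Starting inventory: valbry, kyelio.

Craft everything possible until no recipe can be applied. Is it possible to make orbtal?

Yes

Using Recipe 1, valbry and kyelio make arckye.
Using Recipe 4, arckye and valbry make orbtal.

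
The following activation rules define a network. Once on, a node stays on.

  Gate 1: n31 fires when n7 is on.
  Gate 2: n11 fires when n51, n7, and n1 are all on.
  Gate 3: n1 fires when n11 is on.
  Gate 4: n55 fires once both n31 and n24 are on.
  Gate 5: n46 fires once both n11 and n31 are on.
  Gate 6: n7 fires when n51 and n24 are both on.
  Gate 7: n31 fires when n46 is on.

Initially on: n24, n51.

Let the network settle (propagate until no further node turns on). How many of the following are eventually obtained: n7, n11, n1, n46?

Gate 6: n51 and n24 on → n7 on.
n7: reached.
n11 would need n51, n7, and n1 (Gate 2), but n1 never turns on.
n1 would need n11 (Gate 3), but n11 never turns on.
n46 would need n11 and n31 (Gate 5), but n11 never turns on.
Reached: n7 — 1 of the 4.

1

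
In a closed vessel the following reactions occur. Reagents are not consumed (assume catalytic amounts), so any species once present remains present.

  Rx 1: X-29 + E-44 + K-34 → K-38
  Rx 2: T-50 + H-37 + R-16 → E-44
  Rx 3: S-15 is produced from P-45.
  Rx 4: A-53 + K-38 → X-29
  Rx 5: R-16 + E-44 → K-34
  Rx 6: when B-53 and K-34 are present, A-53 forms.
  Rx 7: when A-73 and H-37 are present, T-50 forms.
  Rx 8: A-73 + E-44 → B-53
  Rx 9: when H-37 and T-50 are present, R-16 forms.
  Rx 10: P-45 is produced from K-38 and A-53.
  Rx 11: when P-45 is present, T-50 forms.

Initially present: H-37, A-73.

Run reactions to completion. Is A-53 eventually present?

Yes

A-73 and H-37 present → T-50 forms (Rx 7).
H-37 and T-50 present → R-16 forms (Rx 9).
T-50, H-37, and R-16 present → E-44 forms (Rx 2).
R-16 and E-44 present → K-34 forms (Rx 5).
A-73 and E-44 present → B-53 forms (Rx 8).
B-53 and K-34 present → A-53 forms (Rx 6).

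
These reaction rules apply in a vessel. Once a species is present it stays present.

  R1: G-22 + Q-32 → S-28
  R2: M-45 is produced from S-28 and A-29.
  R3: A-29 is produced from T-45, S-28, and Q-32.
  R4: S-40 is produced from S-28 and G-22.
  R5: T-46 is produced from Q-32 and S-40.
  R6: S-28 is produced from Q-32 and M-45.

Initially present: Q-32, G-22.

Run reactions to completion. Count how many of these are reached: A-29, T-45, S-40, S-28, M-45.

2

G-22 and Q-32 present → S-28 forms (R1).
S-28 and G-22 present → S-40 forms (R4).
A-29 would need T-45, S-28, and Q-32 (R3), but T-45 never forms.
No rule produces T-45, and it is not given.
S-40: reached.
S-28: reached.
M-45 would need S-28 and A-29 (R2), but A-29 never forms.
Reached: S-40 and S-28 — 2 of the 5.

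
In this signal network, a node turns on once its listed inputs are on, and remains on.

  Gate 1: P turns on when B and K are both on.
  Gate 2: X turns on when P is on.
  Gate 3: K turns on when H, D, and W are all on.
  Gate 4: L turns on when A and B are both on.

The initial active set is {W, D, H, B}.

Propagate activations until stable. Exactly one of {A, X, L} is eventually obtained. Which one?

X

Gate 3: H, D, and W on → K on.
Gate 1: B and K on → P on.
Gate 2: P on → X on.
L would need A and B (Gate 4), but A never turns on. No rule produces A, and it is not given.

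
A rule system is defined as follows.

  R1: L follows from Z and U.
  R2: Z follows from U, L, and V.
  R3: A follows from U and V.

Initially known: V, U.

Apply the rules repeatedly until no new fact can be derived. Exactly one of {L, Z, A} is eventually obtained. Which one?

U and V hold, so A follows (R3).
L would need Z and U (R1), but Z is never established. Z would need U, L, and V (R2), but L is never established.

A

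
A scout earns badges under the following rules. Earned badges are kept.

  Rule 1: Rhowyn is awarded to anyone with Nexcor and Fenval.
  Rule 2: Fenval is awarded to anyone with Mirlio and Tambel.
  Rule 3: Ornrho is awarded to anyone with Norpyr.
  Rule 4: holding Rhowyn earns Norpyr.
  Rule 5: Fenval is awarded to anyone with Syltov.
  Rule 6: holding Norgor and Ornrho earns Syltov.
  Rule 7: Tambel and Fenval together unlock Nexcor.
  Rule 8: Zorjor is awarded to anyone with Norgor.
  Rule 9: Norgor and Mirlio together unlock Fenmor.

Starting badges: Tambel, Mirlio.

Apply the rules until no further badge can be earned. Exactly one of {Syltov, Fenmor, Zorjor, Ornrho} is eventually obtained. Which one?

With Mirlio and Tambel, Fenval is earned (Rule 2).
With Tambel and Fenval, Nexcor is earned (Rule 7).
With Nexcor and Fenval, Rhowyn is earned (Rule 1).
With Rhowyn, Norpyr is earned (Rule 4).
With Norpyr, Ornrho is earned (Rule 3).
Fenmor would need Norgor and Mirlio (Rule 9), but Norgor is never earned. Zorjor would need Norgor (Rule 8), but Norgor is never earned. Syltov would need Norgor and Ornrho (Rule 6), but Norgor is never earned.

Ornrho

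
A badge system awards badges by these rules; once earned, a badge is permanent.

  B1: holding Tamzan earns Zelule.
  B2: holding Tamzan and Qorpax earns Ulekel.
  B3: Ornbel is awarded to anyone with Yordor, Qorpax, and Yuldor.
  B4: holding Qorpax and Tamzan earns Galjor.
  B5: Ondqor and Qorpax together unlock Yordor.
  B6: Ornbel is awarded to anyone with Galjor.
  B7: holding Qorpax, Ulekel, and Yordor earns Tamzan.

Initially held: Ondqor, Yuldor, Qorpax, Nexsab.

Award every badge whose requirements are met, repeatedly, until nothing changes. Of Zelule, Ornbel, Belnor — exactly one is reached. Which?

With Ondqor and Qorpax, Yordor is earned (B5).
With Yordor, Qorpax, and Yuldor, Ornbel is earned (B3).
Zelule would need Tamzan (B1), but Tamzan is never earned. No rule produces Belnor, and it is not given.

Ornbel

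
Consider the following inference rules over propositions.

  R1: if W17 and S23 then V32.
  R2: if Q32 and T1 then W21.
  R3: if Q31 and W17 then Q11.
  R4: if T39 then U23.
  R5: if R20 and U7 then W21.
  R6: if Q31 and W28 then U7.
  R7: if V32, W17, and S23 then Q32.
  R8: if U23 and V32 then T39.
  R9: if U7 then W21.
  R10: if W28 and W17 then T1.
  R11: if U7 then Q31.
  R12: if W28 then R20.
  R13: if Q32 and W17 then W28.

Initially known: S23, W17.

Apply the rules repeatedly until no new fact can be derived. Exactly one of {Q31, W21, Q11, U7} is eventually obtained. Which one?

W17 and S23 hold, so V32 follows (R1).
V32, W17, and S23 hold, so Q32 follows (R7).
Q32 and W17 hold, so W28 follows (R13).
W28 and W17 hold, so T1 follows (R10).
Q32 and T1 hold, so W21 follows (R2).
Q11 would need Q31 and W17 (R3), but Q31 is never established. U7 would need Q31 and W28 (R6), but Q31 is never established. Q31 would need U7 (R11), but U7 is never established.

W21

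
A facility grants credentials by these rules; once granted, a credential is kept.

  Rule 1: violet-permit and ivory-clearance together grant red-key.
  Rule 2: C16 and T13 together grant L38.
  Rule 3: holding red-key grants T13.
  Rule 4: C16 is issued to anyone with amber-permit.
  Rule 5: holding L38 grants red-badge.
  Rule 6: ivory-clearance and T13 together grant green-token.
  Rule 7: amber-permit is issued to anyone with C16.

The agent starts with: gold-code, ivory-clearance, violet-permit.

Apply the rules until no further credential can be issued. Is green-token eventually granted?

Yes

Holding violet-permit and ivory-clearance grants red-key (Rule 1).
Holding red-key grants T13 (Rule 3).
Holding ivory-clearance and T13 grants green-token (Rule 6).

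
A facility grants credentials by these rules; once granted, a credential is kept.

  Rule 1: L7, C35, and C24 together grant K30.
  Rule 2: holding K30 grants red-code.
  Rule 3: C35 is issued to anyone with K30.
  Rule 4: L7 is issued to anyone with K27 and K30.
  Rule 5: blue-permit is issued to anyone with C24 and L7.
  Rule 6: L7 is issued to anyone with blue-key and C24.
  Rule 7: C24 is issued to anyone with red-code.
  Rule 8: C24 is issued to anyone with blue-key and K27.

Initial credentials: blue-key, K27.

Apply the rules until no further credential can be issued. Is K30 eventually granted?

No

K30 would need L7, C35, and C24 (Rule 1), but C35 is never granted.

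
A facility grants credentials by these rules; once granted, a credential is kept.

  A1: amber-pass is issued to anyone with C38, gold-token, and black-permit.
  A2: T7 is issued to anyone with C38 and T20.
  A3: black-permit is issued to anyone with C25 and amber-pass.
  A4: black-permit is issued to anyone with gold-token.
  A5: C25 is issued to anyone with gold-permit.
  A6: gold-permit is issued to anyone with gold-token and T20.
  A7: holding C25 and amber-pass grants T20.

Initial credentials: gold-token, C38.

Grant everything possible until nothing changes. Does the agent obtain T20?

No

T20 would need C25 and amber-pass (A7), but C25 is never granted.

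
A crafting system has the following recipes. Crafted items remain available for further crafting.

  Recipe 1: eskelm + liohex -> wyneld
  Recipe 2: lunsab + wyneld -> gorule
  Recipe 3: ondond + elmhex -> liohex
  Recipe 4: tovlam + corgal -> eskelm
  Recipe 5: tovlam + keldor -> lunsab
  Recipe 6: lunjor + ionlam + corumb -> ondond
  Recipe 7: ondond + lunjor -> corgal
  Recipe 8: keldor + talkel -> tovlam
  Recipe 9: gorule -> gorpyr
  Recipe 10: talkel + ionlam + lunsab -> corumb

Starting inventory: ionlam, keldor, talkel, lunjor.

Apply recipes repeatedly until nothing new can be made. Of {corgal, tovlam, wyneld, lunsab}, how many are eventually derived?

3

Using Recipe 8, keldor and talkel make tovlam.
tovlam + keldor -> lunsab (Recipe 5).
Using Recipe 10, talkel, ionlam, and lunsab make corumb.
Using Recipe 6, lunjor, ionlam, and corumb make ondond.
ondond + lunjor -> corgal (Recipe 7).
corgal: reached.
tovlam: reached.
wyneld would need eskelm and liohex (Recipe 1), but liohex is never obtained.
lunsab: reached.
Reached: corgal, tovlam, and lunsab — 3 of the 4.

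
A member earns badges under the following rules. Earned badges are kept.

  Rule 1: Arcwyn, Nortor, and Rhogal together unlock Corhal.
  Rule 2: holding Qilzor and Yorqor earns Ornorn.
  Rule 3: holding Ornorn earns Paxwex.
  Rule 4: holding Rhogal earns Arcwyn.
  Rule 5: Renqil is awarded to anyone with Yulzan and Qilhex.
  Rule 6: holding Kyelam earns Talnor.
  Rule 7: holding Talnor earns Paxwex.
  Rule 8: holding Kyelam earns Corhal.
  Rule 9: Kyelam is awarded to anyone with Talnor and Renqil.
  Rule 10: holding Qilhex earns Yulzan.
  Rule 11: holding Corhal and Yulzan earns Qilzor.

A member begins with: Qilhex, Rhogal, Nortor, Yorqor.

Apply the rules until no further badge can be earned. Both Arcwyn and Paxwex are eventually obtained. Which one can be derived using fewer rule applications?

Arcwyn

Arcwyn: With Rhogal, Arcwyn is earned (Rule 4). [1 rule application]
Paxwex: With Rhogal, Arcwyn is earned (Rule 4). With Qilhex, Yulzan is earned (Rule 10). With Arcwyn, Nortor, and Rhogal, Corhal is earned (Rule 1). With Corhal and Yulzan, Qilzor is earned (Rule 11). With Qilzor and Yorqor, Ornorn is earned (Rule 2). With Ornorn, Paxwex is earned (Rule 3). [6 rule applications]
Arcwyn needs fewer.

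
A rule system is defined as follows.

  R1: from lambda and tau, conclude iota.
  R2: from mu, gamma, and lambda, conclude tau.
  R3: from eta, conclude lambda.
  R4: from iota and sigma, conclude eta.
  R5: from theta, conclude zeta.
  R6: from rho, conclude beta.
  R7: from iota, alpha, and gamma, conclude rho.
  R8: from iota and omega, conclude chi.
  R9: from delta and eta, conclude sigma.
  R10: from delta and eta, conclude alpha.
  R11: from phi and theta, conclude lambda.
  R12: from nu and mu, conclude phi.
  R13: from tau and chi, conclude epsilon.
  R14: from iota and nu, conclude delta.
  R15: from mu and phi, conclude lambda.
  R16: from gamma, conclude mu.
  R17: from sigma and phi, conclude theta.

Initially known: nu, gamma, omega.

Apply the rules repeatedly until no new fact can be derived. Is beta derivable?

beta would need rho (R6), but rho is never established.

No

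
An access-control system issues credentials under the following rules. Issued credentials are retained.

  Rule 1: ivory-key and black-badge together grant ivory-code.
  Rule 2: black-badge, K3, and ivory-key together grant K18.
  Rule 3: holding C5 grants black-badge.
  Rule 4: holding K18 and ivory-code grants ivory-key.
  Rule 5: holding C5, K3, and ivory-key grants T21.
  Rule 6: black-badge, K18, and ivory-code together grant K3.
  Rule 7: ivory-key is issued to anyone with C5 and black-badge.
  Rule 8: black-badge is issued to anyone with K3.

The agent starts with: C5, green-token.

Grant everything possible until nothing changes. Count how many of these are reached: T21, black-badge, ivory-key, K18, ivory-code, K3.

Holding C5 grants black-badge (Rule 3).
Holding C5 and black-badge grants ivory-key (Rule 7).
Holding ivory-key and black-badge grants ivory-code (Rule 1).
T21 would need C5, K3, and ivory-key (Rule 5), but K3 is never granted.
black-badge: reached.
ivory-key: reached.
K18 would need black-badge, K3, and ivory-key (Rule 2), but K3 is never granted.
ivory-code: reached.
K3 would need black-badge, K18, and ivory-code (Rule 6), but K18 is never granted.
Reached: black-badge, ivory-key, and ivory-code — 3 of the 6.

3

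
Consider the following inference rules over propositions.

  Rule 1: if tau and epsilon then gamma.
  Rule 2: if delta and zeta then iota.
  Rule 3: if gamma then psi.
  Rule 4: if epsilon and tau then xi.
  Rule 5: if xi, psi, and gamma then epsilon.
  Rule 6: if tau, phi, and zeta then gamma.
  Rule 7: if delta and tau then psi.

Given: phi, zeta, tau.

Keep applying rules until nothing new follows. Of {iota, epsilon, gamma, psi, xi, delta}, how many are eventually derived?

2

From tau, phi, and zeta, Rule 6 gives gamma.
From gamma, Rule 3 gives psi.
iota would need delta and zeta (Rule 2), but delta is never established.
epsilon would need xi, psi, and gamma (Rule 5), but xi is never established.
gamma: reached.
psi: reached.
xi would need epsilon and tau (Rule 4), but epsilon is never established.
No rule produces delta, and it is not given.
Reached: gamma and psi — 2 of the 6.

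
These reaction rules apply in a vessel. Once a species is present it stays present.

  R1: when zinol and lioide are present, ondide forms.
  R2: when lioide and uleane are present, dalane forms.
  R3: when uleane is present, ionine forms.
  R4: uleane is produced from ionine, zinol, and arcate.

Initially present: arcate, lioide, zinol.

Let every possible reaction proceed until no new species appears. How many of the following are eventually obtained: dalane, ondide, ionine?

1

zinol and lioide present → ondide forms (R1).
dalane would need lioide and uleane (R2), but uleane never forms.
ondide: reached.
ionine would need uleane (R3), but uleane never forms.
Reached: ondide — 1 of the 3.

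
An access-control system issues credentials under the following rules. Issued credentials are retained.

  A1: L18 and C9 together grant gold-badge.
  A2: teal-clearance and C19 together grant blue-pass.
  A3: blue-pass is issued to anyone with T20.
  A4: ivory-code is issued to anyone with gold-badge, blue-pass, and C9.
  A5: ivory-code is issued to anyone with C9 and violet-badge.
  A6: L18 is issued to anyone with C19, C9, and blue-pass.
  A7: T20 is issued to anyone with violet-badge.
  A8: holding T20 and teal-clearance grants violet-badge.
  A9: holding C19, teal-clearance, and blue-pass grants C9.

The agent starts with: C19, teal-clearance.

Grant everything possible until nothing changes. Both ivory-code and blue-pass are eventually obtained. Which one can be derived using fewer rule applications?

blue-pass: Holding teal-clearance and C19 grants blue-pass (A2). [1 rule application]
ivory-code: Holding teal-clearance and C19 grants blue-pass (A2). Holding C19, teal-clearance, and blue-pass grants C9 (A9). Holding C19, C9, and blue-pass grants L18 (A6). Holding L18 and C9 grants gold-badge (A1). Holding gold-badge, blue-pass, and C9 grants ivory-code (A4). [5 rule applications]
blue-pass needs fewer.

blue-pass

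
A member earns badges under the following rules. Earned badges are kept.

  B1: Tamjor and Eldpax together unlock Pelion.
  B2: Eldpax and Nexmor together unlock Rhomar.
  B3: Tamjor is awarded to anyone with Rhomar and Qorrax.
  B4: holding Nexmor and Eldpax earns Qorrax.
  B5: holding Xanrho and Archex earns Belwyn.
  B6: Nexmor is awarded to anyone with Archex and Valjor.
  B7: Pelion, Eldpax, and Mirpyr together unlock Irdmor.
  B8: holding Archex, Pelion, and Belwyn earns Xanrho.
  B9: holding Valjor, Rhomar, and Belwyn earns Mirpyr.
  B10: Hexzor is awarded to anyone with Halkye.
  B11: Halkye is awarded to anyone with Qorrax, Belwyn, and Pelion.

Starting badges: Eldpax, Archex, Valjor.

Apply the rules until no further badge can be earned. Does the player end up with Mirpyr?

Mirpyr would need Valjor, Rhomar, and Belwyn (B9), but Belwyn is never earned.

No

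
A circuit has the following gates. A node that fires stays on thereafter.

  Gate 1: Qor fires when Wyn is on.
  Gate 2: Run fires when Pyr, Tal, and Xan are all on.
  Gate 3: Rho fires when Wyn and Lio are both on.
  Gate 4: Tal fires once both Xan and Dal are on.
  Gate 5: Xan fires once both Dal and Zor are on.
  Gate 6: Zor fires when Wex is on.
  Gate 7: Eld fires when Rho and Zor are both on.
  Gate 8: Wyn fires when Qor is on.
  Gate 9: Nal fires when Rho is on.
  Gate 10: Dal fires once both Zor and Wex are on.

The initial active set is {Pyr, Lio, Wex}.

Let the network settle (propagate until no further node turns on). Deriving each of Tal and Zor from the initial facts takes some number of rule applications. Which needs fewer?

Zor: Wex is on, so Zor fires (Gate 6). [1 rule application]
Tal: Gate 6: Wex on → Zor on. Gate 10: Zor and Wex on → Dal on. Dal and Zor are on, so Xan fires (Gate 5). Gate 4: Xan and Dal on → Tal on. [4 rule applications]
Zor needs fewer.

Zor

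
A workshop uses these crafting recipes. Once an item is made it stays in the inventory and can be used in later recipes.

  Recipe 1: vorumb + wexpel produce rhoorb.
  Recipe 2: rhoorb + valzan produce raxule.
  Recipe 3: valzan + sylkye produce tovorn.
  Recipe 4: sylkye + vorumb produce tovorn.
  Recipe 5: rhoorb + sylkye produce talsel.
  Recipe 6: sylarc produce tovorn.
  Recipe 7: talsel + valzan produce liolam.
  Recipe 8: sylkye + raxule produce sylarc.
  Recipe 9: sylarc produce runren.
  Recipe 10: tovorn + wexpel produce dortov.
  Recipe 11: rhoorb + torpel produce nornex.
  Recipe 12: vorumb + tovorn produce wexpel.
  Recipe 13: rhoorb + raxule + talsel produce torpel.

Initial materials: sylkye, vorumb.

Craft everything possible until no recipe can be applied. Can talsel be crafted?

Yes

Using Recipe 4, sylkye and vorumb make tovorn.
Using Recipe 12, vorumb and tovorn make wexpel.
vorumb + wexpel → rhoorb (Recipe 1).
Using Recipe 5, rhoorb and sylkye make talsel.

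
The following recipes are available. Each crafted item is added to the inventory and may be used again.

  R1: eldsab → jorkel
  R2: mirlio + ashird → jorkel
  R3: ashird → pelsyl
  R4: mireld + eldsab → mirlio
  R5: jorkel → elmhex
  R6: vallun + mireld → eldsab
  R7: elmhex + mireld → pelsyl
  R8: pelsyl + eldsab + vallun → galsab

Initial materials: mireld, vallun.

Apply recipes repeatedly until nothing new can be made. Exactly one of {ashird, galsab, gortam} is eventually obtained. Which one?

vallun + mireld → eldsab (R6).
Using R1, eldsab makes jorkel.
Using R5, jorkel makes elmhex.
Using R7, elmhex and mireld make pelsyl.
pelsyl + eldsab + vallun → galsab (R8).
No rule produces ashird, and it is not given. No rule produces gortam, and it is not given.

galsab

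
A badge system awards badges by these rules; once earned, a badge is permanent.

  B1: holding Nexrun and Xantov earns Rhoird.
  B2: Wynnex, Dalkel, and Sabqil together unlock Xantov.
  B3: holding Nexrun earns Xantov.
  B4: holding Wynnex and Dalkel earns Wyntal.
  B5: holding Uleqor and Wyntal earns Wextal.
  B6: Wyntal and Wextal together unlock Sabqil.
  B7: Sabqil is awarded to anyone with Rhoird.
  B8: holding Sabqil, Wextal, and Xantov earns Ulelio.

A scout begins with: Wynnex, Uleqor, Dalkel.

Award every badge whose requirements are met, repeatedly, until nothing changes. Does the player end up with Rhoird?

Rhoird would need Nexrun and Xantov (B1), but Nexrun is never earned.

No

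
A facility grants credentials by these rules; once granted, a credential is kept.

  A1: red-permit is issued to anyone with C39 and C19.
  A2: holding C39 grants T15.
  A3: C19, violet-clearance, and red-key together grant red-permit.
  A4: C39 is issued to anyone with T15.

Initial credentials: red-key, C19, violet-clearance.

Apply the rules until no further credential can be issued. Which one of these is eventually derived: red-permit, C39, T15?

red-permit

Holding C19, violet-clearance, and red-key grants red-permit (A3).
T15 would need C39 (A2), but C39 is never granted. C39 would need T15 (A4), but T15 is never granted.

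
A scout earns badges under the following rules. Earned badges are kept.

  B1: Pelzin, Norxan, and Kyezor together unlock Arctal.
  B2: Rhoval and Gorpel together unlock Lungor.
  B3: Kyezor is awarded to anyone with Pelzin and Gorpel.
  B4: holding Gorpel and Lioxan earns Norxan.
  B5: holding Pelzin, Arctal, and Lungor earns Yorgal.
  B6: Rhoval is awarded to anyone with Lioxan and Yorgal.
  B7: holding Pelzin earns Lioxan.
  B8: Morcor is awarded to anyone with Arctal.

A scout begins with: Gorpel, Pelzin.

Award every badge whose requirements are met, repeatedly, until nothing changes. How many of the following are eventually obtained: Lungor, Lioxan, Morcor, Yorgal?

2

With Pelzin, Lioxan is earned (B7).
With Pelzin and Gorpel, Kyezor is earned (B3).
With Gorpel and Lioxan, Norxan is earned (B4).
With Pelzin, Norxan, and Kyezor, Arctal is earned (B1).
With Arctal, Morcor is earned (B8).
Lungor would need Rhoval and Gorpel (B2), but Rhoval is never earned.
Lioxan: reached.
Morcor: reached.
Yorgal would need Pelzin, Arctal, and Lungor (B5), but Lungor is never earned.
Reached: Lioxan and Morcor — 2 of the 4.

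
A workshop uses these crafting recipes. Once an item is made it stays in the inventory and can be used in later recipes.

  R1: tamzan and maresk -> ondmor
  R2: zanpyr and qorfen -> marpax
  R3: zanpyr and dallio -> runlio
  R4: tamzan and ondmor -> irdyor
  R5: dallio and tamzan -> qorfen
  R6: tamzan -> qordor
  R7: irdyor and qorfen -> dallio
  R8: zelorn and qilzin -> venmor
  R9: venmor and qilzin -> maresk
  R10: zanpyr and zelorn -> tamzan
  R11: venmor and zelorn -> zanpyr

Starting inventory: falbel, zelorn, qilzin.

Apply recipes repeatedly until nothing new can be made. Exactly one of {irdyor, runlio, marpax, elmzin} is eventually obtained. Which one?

irdyor

zelorn and qilzin -> venmor (R8).
venmor and zelorn -> zanpyr (R11).
venmor and qilzin -> maresk (R9).
Using R10, zanpyr and zelorn make tamzan.
Using R1, tamzan and maresk make ondmor.
Using R4, tamzan and ondmor make irdyor.
marpax would need zanpyr and qorfen (R2), but qorfen is never obtained. No rule produces elmzin, and it is not given. runlio would need zanpyr and dallio (R3), but dallio is never obtained.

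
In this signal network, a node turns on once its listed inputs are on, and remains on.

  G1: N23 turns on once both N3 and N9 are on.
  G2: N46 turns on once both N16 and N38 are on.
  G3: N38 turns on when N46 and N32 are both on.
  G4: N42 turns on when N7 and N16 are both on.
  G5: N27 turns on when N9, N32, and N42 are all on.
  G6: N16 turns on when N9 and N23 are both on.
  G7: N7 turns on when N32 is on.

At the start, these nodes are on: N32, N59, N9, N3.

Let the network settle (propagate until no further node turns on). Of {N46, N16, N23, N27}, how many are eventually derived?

N32 is on, so N7 turns on (G7).
G1: N3 and N9 on → N23 on.
N9 and N23 are on, so N16 turns on (G6).
N7 and N16 are on, so N42 turns on (G4).
G5: N9, N32, and N42 on → N27 on.
N46 would need N16 and N38 (G2), but N38 never turns on.
N16: reached.
N23: reached.
N27: reached.
Reached: N16, N23, and N27 — 3 of the 4.

3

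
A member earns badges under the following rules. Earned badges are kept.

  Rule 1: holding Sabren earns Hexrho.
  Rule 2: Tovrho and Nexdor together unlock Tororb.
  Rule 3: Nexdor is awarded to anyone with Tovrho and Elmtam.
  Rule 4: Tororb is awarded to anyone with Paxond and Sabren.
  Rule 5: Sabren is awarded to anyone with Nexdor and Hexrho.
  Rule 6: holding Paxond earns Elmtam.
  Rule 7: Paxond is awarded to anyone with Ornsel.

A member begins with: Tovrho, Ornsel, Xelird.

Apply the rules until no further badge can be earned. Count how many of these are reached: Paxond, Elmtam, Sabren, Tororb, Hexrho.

3

With Ornsel, Paxond is earned (Rule 7).
With Paxond, Elmtam is earned (Rule 6).
With Tovrho and Elmtam, Nexdor is earned (Rule 3).
With Tovrho and Nexdor, Tororb is earned (Rule 2).
Paxond: reached.
Elmtam: reached.
Sabren would need Nexdor and Hexrho (Rule 5), but Hexrho is never earned.
Tororb: reached.
Hexrho would need Sabren (Rule 1), but Sabren is never earned.
Reached: Paxond, Elmtam, and Tororb — 3 of the 5.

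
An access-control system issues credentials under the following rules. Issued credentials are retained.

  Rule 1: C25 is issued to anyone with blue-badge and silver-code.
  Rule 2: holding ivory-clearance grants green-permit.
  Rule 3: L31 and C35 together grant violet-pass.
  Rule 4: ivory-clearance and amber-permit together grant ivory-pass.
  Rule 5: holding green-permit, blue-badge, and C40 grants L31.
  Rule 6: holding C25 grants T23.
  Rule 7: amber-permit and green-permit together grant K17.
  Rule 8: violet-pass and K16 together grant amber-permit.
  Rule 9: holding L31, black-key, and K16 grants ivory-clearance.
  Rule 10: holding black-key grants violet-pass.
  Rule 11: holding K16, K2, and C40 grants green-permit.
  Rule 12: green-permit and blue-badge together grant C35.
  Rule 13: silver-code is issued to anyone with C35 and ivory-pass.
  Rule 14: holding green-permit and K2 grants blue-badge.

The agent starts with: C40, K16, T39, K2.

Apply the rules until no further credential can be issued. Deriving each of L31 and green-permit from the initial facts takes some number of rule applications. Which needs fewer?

green-permit: Holding K16, K2, and C40 grants green-permit (Rule 11). [1 rule application]
L31: Holding K16, K2, and C40 grants green-permit (Rule 11). Holding green-permit and K2 grants blue-badge (Rule 14). Holding green-permit, blue-badge, and C40 grants L31 (Rule 5). [3 rule applications]
green-permit needs fewer.

green-permit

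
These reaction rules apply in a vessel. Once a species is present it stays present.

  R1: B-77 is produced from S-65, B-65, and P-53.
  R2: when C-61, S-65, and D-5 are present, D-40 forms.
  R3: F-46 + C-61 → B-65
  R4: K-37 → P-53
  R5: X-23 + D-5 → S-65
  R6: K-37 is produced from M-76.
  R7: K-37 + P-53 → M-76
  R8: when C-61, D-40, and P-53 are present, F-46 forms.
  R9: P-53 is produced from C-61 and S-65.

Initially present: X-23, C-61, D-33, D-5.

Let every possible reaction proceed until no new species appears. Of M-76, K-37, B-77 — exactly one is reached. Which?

B-77

X-23 and D-5 present → S-65 forms (R5).
C-61 and S-65 present → P-53 forms (R9).
C-61, S-65, and D-5 present → D-40 forms (R2).
C-61, D-40, and P-53 present → F-46 forms (R8).
F-46 and C-61 present → B-65 forms (R3).
S-65, B-65, and P-53 present → B-77 forms (R1).
M-76 would need K-37 and P-53 (R7), but K-37 never forms. K-37 would need M-76 (R6), but M-76 never forms.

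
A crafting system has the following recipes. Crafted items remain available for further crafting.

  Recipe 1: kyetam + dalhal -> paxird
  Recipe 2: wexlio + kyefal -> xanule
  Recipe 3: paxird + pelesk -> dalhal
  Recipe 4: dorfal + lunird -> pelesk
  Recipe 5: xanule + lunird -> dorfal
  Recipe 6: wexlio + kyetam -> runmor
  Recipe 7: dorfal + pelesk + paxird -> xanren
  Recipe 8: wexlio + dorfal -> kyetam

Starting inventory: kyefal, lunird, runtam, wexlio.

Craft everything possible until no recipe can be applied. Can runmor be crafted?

wexlio + kyefal -> xanule (Recipe 2).
Using Recipe 5, xanule and lunird make dorfal.
Using Recipe 8, wexlio and dorfal make kyetam.
wexlio + kyetam -> runmor (Recipe 6).

Yes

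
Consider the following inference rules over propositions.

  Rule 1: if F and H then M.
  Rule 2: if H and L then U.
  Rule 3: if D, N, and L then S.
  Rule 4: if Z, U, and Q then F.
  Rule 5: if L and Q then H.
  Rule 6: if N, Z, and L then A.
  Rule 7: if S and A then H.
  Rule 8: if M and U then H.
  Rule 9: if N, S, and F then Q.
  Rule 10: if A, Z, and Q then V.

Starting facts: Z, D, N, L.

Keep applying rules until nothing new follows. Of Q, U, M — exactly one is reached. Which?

From N, Z, and L, Rule 6 gives A.
D, N, and L hold, so S follows (Rule 3).
S and A hold, so H follows (Rule 7).
From H and L, Rule 2 gives U.
M would need F and H (Rule 1), but F is never established. Q would need N, S, and F (Rule 9), but F is never established.

U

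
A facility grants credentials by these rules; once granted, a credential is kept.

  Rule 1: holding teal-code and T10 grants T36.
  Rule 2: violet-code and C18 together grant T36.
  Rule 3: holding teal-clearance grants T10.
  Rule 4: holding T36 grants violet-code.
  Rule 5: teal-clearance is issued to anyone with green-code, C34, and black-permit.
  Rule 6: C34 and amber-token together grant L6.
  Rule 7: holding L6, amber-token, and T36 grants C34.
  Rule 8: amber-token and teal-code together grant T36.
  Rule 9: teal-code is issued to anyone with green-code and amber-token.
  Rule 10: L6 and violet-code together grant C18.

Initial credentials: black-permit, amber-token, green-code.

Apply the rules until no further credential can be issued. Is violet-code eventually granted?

Holding green-code and amber-token grants teal-code (Rule 9).
Holding amber-token and teal-code grants T36 (Rule 8).
Holding T36 grants violet-code (Rule 4).

Yes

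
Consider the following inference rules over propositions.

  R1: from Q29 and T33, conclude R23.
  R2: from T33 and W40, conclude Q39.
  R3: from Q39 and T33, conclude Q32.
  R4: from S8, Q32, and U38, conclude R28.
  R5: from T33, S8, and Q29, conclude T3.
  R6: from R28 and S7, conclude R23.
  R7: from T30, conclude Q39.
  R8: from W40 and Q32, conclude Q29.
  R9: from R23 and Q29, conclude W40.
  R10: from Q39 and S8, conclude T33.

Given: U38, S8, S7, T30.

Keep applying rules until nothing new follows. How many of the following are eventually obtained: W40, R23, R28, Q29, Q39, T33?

4

From T30, R7 gives Q39.
From Q39 and S8, R10 gives T33.
From Q39 and T33, R3 gives Q32.
From S8, Q32, and U38, R4 gives R28.
R28 and S7 hold, so R23 follows (R6).
W40 would need R23 and Q29 (R9), but Q29 is never established.
R23: reached.
R28: reached.
Q29 would need W40 and Q32 (R8), but W40 is never established.
Q39: reached.
T33: reached.
Reached: R23, R28, Q39, and T33 — 4 of the 6.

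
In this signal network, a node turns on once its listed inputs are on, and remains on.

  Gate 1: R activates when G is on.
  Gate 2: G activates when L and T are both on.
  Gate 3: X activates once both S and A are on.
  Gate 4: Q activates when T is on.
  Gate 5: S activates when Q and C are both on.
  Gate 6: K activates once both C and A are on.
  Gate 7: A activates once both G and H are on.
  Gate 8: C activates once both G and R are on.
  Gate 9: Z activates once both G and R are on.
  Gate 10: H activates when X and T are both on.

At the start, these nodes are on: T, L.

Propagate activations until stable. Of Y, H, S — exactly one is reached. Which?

L and T are on, so G activates (Gate 2).
Gate 4: T on → Q on.
Gate 1: G on → R on.
G and R are on, so C activates (Gate 8).
Gate 5: Q and C on → S on.
H would need X and T (Gate 10), but X never turns on. No rule produces Y, and it is not given.

S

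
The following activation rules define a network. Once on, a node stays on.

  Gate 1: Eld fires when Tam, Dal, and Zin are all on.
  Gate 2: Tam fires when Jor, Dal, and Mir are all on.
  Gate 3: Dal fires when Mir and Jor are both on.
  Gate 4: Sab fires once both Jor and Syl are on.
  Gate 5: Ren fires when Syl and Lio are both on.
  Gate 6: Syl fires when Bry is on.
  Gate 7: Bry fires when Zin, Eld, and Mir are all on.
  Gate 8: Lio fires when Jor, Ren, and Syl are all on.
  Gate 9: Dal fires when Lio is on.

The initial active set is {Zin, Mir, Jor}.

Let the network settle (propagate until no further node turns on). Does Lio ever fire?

No

Lio would need Jor, Ren, and Syl (Gate 8), but Ren never turns on.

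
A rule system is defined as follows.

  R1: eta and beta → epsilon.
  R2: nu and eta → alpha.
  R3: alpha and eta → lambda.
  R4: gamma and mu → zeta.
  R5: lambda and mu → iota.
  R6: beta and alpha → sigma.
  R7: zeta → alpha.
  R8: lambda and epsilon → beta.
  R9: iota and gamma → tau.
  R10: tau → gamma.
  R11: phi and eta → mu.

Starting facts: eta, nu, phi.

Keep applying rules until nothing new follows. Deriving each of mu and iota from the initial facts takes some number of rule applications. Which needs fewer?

mu

mu: phi and eta hold, so mu follows (R11). [1 rule application]
iota: From phi and eta, R11 gives mu. From nu and eta, R2 gives alpha. From alpha and eta, R3 gives lambda. From lambda and mu, R5 gives iota. [4 rule applications]
mu needs fewer.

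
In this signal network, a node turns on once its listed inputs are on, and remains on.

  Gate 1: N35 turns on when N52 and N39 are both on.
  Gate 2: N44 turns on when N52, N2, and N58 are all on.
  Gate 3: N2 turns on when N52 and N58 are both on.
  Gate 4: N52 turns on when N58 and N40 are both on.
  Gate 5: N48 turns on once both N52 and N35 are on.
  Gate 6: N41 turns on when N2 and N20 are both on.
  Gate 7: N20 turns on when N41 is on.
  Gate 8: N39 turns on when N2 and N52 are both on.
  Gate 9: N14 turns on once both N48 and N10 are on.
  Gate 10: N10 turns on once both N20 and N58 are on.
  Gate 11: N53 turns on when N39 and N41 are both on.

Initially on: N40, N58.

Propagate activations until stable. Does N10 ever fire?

N10 would need N20 and N58 (Gate 10), but N20 never turns on.

No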